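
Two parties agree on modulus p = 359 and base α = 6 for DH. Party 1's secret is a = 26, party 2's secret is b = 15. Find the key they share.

Party 1 sends A = α^a mod p = 6^26 mod 359.
6^1 ≡ 6 (mod 359)
6^2 = (6^1)^2 ≡ 6^2 = 36 ≡ 36 (mod 359)
6^4 = (6^2)^2 ≡ 36^2 = 1296 ≡ 219 (mod 359)
6^8 = (6^4)^2 ≡ 219^2 = 47961 ≡ 214 (mod 359)
6^16 = (6^8)^2 ≡ 214^2 = 45796 ≡ 203 (mod 359)
6^26 = 6^16 · 6^8 · 6^2 ≡ 203 · 214 · 36 ≡ 108 (mod 359).
So A = 108. Party 2 then computes K = A^b mod p = 108^15 mod 359.
108^1 ≡ 108 (mod 359)
108^2 = (108^1)^2 ≡ 108^2 = 11664 ≡ 176 (mod 359)
108^4 = (108^2)^2 ≡ 176^2 = 30976 ≡ 102 (mod 359)
108^8 = (108^4)^2 ≡ 102^2 = 10404 ≡ 352 (mod 359)
108^15 = 108^8 · 108^4 · 108^2 · 108^1 ≡ 352 · 102 · 176 · 108 ≡ 283 (mod 359).

283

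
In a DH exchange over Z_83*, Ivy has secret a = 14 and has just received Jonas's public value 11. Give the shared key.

7

Shared key K = 11^14 mod 83.
11^1 ≡ 11 (mod 83)
11^2 = (11^1)^2 ≡ 11^2 = 121 ≡ 38 (mod 83)
11^4 = (11^2)^2 ≡ 38^2 = 1444 ≡ 33 (mod 83)
11^8 = (11^4)^2 ≡ 33^2 = 1089 ≡ 10 (mod 83)
11^14 = 11^8 · 11^4 · 11^2 ≡ 10 · 33 · 38 ≡ 7 (mod 83).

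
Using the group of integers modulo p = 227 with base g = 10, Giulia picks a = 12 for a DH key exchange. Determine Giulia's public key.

Public value = 10^12 mod 227.
10^1 ≡ 10 (mod 227)
10^2 = (10^1)^2 ≡ 10^2 = 100 ≡ 100 (mod 227)
10^4 = (10^2)^2 ≡ 100^2 = 10000 ≡ 12 (mod 227)
10^8 = (10^4)^2 ≡ 12^2 = 144 ≡ 144 (mod 227)
10^12 = 10^8 · 10^4 ≡ 144 · 12 ≡ 139 (mod 227).

139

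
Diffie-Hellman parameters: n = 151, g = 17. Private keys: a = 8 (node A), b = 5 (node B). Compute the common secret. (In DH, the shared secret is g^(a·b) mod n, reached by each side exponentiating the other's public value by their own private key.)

2

Node B sends B = g^b mod n = 17^5 mod 151.
17^1 ≡ 17 (mod 151)
17^2 = (17^1)^2 ≡ 17^2 = 289 ≡ 138 (mod 151)
17^4 = (17^2)^2 ≡ 138^2 = 19044 ≡ 18 (mod 151)
17^5 = 17^4 · 17^1 ≡ 18 · 17 ≡ 4 (mod 151).
So B = 4. Node A then computes K = B^a mod n = 4^8 mod 151.
4^1 ≡ 4 (mod 151)
4^2 = (4^1)^2 ≡ 4^2 = 16 ≡ 16 (mod 151)
4^4 = (4^2)^2 ≡ 16^2 = 256 ≡ 105 (mod 151)
4^8 = (4^4)^2 ≡ 105^2 = 11025 ≡ 2 (mod 151)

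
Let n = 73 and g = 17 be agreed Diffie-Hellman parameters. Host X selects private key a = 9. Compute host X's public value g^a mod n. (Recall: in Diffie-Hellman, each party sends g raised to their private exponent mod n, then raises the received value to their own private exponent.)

63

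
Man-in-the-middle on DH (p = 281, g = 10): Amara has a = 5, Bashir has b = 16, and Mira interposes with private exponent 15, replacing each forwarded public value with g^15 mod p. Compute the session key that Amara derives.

36

Amara receives Mira's public value M = 10^15 mod 281 instead of the honest one.
10^1 ≡ 10 (mod 281)
10^2 = (10^1)^2 ≡ 10^2 = 100 ≡ 100 (mod 281)
10^4 = (10^2)^2 ≡ 100^2 = 10000 ≡ 165 (mod 281)
10^8 = (10^4)^2 ≡ 165^2 = 27225 ≡ 249 (mod 281)
10^15 = 10^8 · 10^4 · 10^2 · 10^1 ≡ 249 · 165 · 100 · 10 ≡ 271 (mod 281).
So M = 271. Amara computes K = M^5 mod 281.
271^1 ≡ 271 (mod 281)
271^2 = (271^1)^2 ≡ 271^2 = 73441 ≡ 100 (mod 281)
271^4 = (271^2)^2 ≡ 100^2 = 10000 ≡ 165 (mod 281)
271^5 = 271^4 · 271^1 ≡ 165 · 271 ≡ 36 (mod 281).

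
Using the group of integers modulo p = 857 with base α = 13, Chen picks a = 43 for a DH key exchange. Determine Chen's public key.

568

Public value = 13^43 (mod 857).
13^1 ≡ 13 (mod 857)
13^2 = (13^1)^2 ≡ 13^2 = 169 ≡ 169 (mod 857)
13^4 = (13^2)^2 ≡ 169^2 = 28561 ≡ 280 (mod 857)
13^8 = (13^4)^2 ≡ 280^2 = 78400 ≡ 413 (mod 857)
13^16 = (13^8)^2 ≡ 413^2 = 170569 ≡ 26 (mod 857)
13^32 = (13^16)^2 ≡ 26^2 = 676 ≡ 676 (mod 857)
13^43 = 13^32 · 13^8 · 13^2 · 13^1 ≡ 676 · 413 · 169 · 13 ≡ 568 (mod 857).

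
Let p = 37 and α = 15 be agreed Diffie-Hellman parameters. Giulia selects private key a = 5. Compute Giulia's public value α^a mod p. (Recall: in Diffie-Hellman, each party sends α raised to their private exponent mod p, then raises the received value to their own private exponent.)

Public value = 15^5 mod 37.
15^1 ≡ 15 (mod 37)
15^2 = (15^1)^2 ≡ 15^2 = 225 ≡ 3 (mod 37)
15^4 = (15^2)^2 ≡ 3^2 = 9 ≡ 9 (mod 37)
15^5 = 15^4 · 15^1 ≡ 9 · 15 ≡ 24 (mod 37).

24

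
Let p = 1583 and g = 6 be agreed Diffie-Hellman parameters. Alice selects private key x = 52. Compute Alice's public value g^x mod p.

Public value = 6^52 mod 1583.
6^1 ≡ 6 (mod 1583)
6^2 = (6^1)^2 ≡ 6^2 = 36 ≡ 36 (mod 1583)
6^4 = (6^2)^2 ≡ 36^2 = 1296 ≡ 1296 (mod 1583)
6^8 = (6^4)^2 ≡ 1296^2 = 1679616 ≡ 53 (mod 1583)
6^16 = (6^8)^2 ≡ 53^2 = 2809 ≡ 1226 (mod 1583)
6^32 = (6^16)^2 ≡ 1226^2 = 1503076 ≡ 809 (mod 1583)
6^52 = 6^32 · 6^16 · 6^4 ≡ 809 · 1226 · 1296 ≡ 285 (mod 1583).

285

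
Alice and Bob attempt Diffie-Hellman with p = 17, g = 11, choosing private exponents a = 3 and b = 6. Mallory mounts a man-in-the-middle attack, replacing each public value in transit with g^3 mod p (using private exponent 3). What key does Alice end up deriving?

6

Alice receives Mallory's public value M = 11^3 mod 17 instead of the honest one.
11^1 ≡ 11 (mod 17)
11^2 = (11^1)^2 ≡ 11^2 = 121 ≡ 2 (mod 17)
11^3 = 11^2 · 11^1 ≡ 2 · 11 ≡ 5 (mod 17).
So M = 5. Alice computes K = M^3 mod 17.
5^1 ≡ 5 (mod 17)
5^2 = (5^1)^2 ≡ 5^2 = 25 ≡ 8 (mod 17)
5^3 = 5^2 · 5^1 ≡ 8 · 5 ≡ 6 (mod 17).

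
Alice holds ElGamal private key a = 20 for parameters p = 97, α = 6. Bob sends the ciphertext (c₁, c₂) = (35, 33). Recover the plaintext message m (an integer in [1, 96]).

88

Shared mask s = c₁^a mod p = 35^20 mod 97.
35^1 ≡ 35 (mod 97)
35^2 = (35^1)^2 ≡ 35^2 = 1225 ≡ 61 (mod 97)
35^4 = (35^2)^2 ≡ 61^2 = 3721 ≡ 35 (mod 97)
35^8 = (35^4)^2 ≡ 35^2 = 1225 ≡ 61 (mod 97)
35^16 = (35^8)^2 ≡ 61^2 = 3721 ≡ 35 (mod 97)
35^20 = 35^16 · 35^4 ≡ 35 · 35 ≡ 61 (mod 97).
So s = 61; s⁻¹ ≡ 35 (mod 97).
m = c₂ · s⁻¹ mod 97 = 33 · 35 mod 97 = 88.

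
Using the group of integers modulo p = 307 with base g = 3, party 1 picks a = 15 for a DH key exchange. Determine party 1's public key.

34

Public value = 3^15 mod 307.
3^1 ≡ 3 (mod 307)
3^2 = (3^1)^2 ≡ 3^2 = 9 ≡ 9 (mod 307)
3^4 = (3^2)^2 ≡ 9^2 = 81 ≡ 81 (mod 307)
3^8 = (3^4)^2 ≡ 81^2 = 6561 ≡ 114 (mod 307)
3^15 = 3^8 · 3^4 · 3^2 · 3^1 ≡ 114 · 81 · 9 · 3 ≡ 34 (mod 307).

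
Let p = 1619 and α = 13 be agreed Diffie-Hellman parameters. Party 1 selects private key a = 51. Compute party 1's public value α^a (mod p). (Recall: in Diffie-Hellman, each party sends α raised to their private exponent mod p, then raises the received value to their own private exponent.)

Public value = 13^51 (mod 1619).
13^1 ≡ 13 (mod 1619)
13^2 = (13^1)^2 ≡ 13^2 = 169 ≡ 169 (mod 1619)
13^4 = (13^2)^2 ≡ 169^2 = 28561 ≡ 1038 (mod 1619)
13^8 = (13^4)^2 ≡ 1038^2 = 1077444 ≡ 809 (mod 1619)
13^16 = (13^8)^2 ≡ 809^2 = 654481 ≡ 405 (mod 1619)
13^32 = (13^16)^2 ≡ 405^2 = 164025 ≡ 506 (mod 1619)
13^51 = 13^32 · 13^16 · 13^2 · 13^1 ≡ 506 · 405 · 169 · 13 ≡ 262 (mod 1619).

262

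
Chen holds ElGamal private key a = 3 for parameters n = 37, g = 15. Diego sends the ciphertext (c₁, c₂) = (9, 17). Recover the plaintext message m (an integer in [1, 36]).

Shared mask s = c₁^a mod n = 9^3 mod 37.
9^1 ≡ 9 (mod 37)
9^2 = (9^1)^2 ≡ 9^2 = 81 ≡ 7 (mod 37)
9^3 = 9^2 · 9^1 ≡ 7 · 9 ≡ 26 (mod 37).
So s = 26; s⁻¹ ≡ 10 (mod 37).
m = c₂ · s⁻¹ mod 37 = 17 · 10 mod 37 = 22.

22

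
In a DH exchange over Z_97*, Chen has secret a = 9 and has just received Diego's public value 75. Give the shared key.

75

Shared key K = 75^9 mod 97.
75^1 ≡ 75 (mod 97)
75^2 = (75^1)^2 ≡ 75^2 = 5625 ≡ 96 (mod 97)
75^4 = (75^2)^2 ≡ 96^2 = 9216 ≡ 1 (mod 97)
75^8 = (75^4)^2 ≡ 1^2 = 1 ≡ 1 (mod 97)
75^9 = 75^8 · 75^1 ≡ 1 · 75 ≡ 75 (mod 97).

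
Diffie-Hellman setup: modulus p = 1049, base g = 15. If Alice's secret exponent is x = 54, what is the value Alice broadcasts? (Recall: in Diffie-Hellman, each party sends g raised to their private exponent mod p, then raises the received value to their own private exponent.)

Public value = 15^54 (mod 1049).
15^1 ≡ 15 (mod 1049)
15^2 = (15^1)^2 ≡ 15^2 = 225 ≡ 225 (mod 1049)
15^4 = (15^2)^2 ≡ 225^2 = 50625 ≡ 273 (mod 1049)
15^8 = (15^4)^2 ≡ 273^2 = 74529 ≡ 50 (mod 1049)
15^16 = (15^8)^2 ≡ 50^2 = 2500 ≡ 402 (mod 1049)
15^32 = (15^16)^2 ≡ 402^2 = 161604 ≡ 58 (mod 1049)
15^54 = 15^32 · 15^16 · 15^4 · 15^2 ≡ 58 · 402 · 273 · 225 ≡ 286 (mod 1049).

286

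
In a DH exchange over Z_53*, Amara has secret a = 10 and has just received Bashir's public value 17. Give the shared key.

Shared key K = 17^10 mod 53.
17^1 ≡ 17 (mod 53)
17^2 = (17^1)^2 ≡ 17^2 = 289 ≡ 24 (mod 53)
17^4 = (17^2)^2 ≡ 24^2 = 576 ≡ 46 (mod 53)
17^8 = (17^4)^2 ≡ 46^2 = 2116 ≡ 49 (mod 53)
17^10 = 17^8 · 17^2 ≡ 49 · 24 ≡ 10 (mod 53).

10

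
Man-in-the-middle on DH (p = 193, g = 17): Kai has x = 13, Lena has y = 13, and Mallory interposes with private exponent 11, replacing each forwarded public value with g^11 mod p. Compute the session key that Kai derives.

Kai receives Mallory's public value M = 17^11 mod 193 instead of the honest one.
17^1 ≡ 17 (mod 193)
17^2 = (17^1)^2 ≡ 17^2 = 289 ≡ 96 (mod 193)
17^4 = (17^2)^2 ≡ 96^2 = 9216 ≡ 145 (mod 193)
17^8 = (17^4)^2 ≡ 145^2 = 21025 ≡ 181 (mod 193)
17^11 = 17^8 · 17^2 · 17^1 ≡ 181 · 96 · 17 ≡ 102 (mod 193).
So M = 102. Kai computes K = M^13 mod 193.
102^1 ≡ 102 (mod 193)
102^2 = (102^1)^2 ≡ 102^2 = 10404 ≡ 175 (mod 193)
102^4 = (102^2)^2 ≡ 175^2 = 30625 ≡ 131 (mod 193)
102^8 = (102^4)^2 ≡ 131^2 = 17161 ≡ 177 (mod 193)
102^13 = 102^8 · 102^4 · 102^1 ≡ 177 · 131 · 102 ≡ 52 (mod 193).

52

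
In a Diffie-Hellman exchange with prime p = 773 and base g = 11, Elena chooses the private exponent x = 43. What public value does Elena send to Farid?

Public value = 11^43 mod 773.
11^1 ≡ 11 (mod 773)
11^2 = (11^1)^2 ≡ 11^2 = 121 ≡ 121 (mod 773)
11^4 = (11^2)^2 ≡ 121^2 = 14641 ≡ 727 (mod 773)
11^8 = (11^4)^2 ≡ 727^2 = 528529 ≡ 570 (mod 773)
11^16 = (11^8)^2 ≡ 570^2 = 324900 ≡ 240 (mod 773)
11^32 = (11^16)^2 ≡ 240^2 = 57600 ≡ 398 (mod 773)
11^43 = 11^32 · 11^8 · 11^2 · 11^1 ≡ 398 · 570 · 121 · 11 ≡ 627 (mod 773).

627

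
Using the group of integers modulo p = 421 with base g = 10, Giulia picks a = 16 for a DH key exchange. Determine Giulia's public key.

60

Public value = 10^{16} \pmod{421}.
10^1 ≡ 10 (mod 421)
10^2 = (10^1)^2 ≡ 10^2 = 100 ≡ 100 (mod 421)
10^4 = (10^2)^2 ≡ 100^2 = 10000 ≡ 317 (mod 421)
10^8 = (10^4)^2 ≡ 317^2 = 100489 ≡ 291 (mod 421)
10^16 = (10^8)^2 ≡ 291^2 = 84681 ≡ 60 (mod 421)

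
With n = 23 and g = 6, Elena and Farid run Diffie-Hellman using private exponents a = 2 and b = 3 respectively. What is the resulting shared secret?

Farid sends B = g^b mod n = 6^3 mod 23.
6^1 ≡ 6 (mod 23)
6^2 = (6^1)^2 ≡ 6^2 = 36 ≡ 13 (mod 23)
6^3 = 6^2 · 6^1 ≡ 13 · 6 ≡ 9 (mod 23).
So B = 9. Elena then computes K = B^a mod n = 9^2 mod 23.
9^1 ≡ 9 (mod 23)
9^2 = (9^1)^2 ≡ 9^2 = 81 ≡ 12 (mod 23)

12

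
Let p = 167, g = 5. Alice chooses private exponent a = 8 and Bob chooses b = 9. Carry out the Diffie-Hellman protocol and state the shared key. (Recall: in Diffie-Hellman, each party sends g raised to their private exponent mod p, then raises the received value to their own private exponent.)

56

Alice sends A = g^a mod p = 5^8 mod 167.
5^1 ≡ 5 (mod 167)
5^2 = (5^1)^2 ≡ 5^2 = 25 ≡ 25 (mod 167)
5^4 = (5^2)^2 ≡ 25^2 = 625 ≡ 124 (mod 167)
5^8 = (5^4)^2 ≡ 124^2 = 15376 ≡ 12 (mod 167)
So A = 12. Bob then computes K = A^b mod p = 12^9 mod 167.
12^1 ≡ 12 (mod 167)
12^2 = (12^1)^2 ≡ 12^2 = 144 ≡ 144 (mod 167)
12^4 = (12^2)^2 ≡ 144^2 = 20736 ≡ 28 (mod 167)
12^8 = (12^4)^2 ≡ 28^2 = 784 ≡ 116 (mod 167)
12^9 = 12^8 · 12^1 ≡ 116 · 12 ≡ 56 (mod 167).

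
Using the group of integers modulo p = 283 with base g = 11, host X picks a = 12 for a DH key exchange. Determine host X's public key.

78

Public value = 11^{12} \pmod{283}.
11^1 ≡ 11 (mod 283)
11^2 = (11^1)^2 ≡ 11^2 = 121 ≡ 121 (mod 283)
11^4 = (11^2)^2 ≡ 121^2 = 14641 ≡ 208 (mod 283)
11^8 = (11^4)^2 ≡ 208^2 = 43264 ≡ 248 (mod 283)
11^12 = 11^8 · 11^4 ≡ 248 · 208 ≡ 78 (mod 283).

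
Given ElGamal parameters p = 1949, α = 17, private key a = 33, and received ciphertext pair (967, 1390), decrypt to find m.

Shared mask s = c₁^a mod p = 967^33 mod 1949.
967^1 ≡ 967 (mod 1949)
967^2 = (967^1)^2 ≡ 967^2 = 935089 ≡ 1518 (mod 1949)
967^4 = (967^2)^2 ≡ 1518^2 = 2304324 ≡ 606 (mod 1949)
967^8 = (967^4)^2 ≡ 606^2 = 367236 ≡ 824 (mod 1949)
967^16 = (967^8)^2 ≡ 824^2 = 678976 ≡ 724 (mod 1949)
967^32 = (967^16)^2 ≡ 724^2 = 524176 ≡ 1844 (mod 1949)
967^33 = 967^32 · 967^1 ≡ 1844 · 967 ≡ 1762 (mod 1949).
So s = 1762; s⁻¹ ≡ 1209 (mod 1949).
m = c₂ · s⁻¹ mod 1949 = 1390 · 1209 mod 1949 = 472.

472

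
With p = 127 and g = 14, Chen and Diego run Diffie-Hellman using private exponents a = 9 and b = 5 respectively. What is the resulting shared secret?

111

Diego sends B = g^b mod p = 14^5 mod 127.
14^1 ≡ 14 (mod 127)
14^2 = (14^1)^2 ≡ 14^2 = 196 ≡ 69 (mod 127)
14^4 = (14^2)^2 ≡ 69^2 = 4761 ≡ 62 (mod 127)
14^5 = 14^4 · 14^1 ≡ 62 · 14 ≡ 106 (mod 127).
So B = 106. Chen then computes K = B^a mod p = 106^9 mod 127.
106^1 ≡ 106 (mod 127)
106^2 = (106^1)^2 ≡ 106^2 = 11236 ≡ 60 (mod 127)
106^4 = (106^2)^2 ≡ 60^2 = 3600 ≡ 44 (mod 127)
106^8 = (106^4)^2 ≡ 44^2 = 1936 ≡ 31 (mod 127)
106^9 = 106^8 · 106^1 ≡ 31 · 106 ≡ 111 (mod 127).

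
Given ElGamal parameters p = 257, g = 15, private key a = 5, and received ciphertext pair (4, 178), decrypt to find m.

Shared mask s = c₁^a mod p = 4^5 mod 257.
4^1 ≡ 4 (mod 257)
4^2 = (4^1)^2 ≡ 4^2 = 16 ≡ 16 (mod 257)
4^4 = (4^2)^2 ≡ 16^2 = 256 ≡ 256 (mod 257)
4^5 = 4^4 · 4^1 ≡ 256 · 4 ≡ 253 (mod 257).
So s = 253; s⁻¹ ≡ 64 (mod 257).
m = c₂ · s⁻¹ mod 257 = 178 · 64 mod 257 = 84.

84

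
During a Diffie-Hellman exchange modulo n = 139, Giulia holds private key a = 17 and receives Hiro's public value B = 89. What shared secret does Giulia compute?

Shared key K = 89^17 mod 139.
89^1 ≡ 89 (mod 139)
89^2 = (89^1)^2 ≡ 89^2 = 7921 ≡ 137 (mod 139)
89^4 = (89^2)^2 ≡ 137^2 = 18769 ≡ 4 (mod 139)
89^8 = (89^4)^2 ≡ 4^2 = 16 ≡ 16 (mod 139)
89^16 = (89^8)^2 ≡ 16^2 = 256 ≡ 117 (mod 139)
89^17 = 89^16 · 89^1 ≡ 117 · 89 ≡ 127 (mod 139).

127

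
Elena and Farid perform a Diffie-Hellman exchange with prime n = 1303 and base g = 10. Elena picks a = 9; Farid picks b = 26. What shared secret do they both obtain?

259

Elena sends A = g^a mod n = 10^9 mod 1303.
10^1 ≡ 10 (mod 1303)
10^2 = (10^1)^2 ≡ 10^2 = 100 ≡ 100 (mod 1303)
10^4 = (10^2)^2 ≡ 100^2 = 10000 ≡ 879 (mod 1303)
10^8 = (10^4)^2 ≡ 879^2 = 772641 ≡ 1265 (mod 1303)
10^9 = 10^8 · 10^1 ≡ 1265 · 10 ≡ 923 (mod 1303).
So A = 923. Farid then computes K = A^b mod n = 923^26 mod 1303.
923^1 ≡ 923 (mod 1303)
923^2 = (923^1)^2 ≡ 923^2 = 851929 ≡ 1070 (mod 1303)
923^4 = (923^2)^2 ≡ 1070^2 = 1144900 ≡ 866 (mod 1303)
923^8 = (923^4)^2 ≡ 866^2 = 749956 ≡ 731 (mod 1303)
923^16 = (923^8)^2 ≡ 731^2 = 534361 ≡ 131 (mod 1303)
923^26 = 923^16 · 923^8 · 923^2 ≡ 131 · 731 · 1070 ≡ 259 (mod 1303).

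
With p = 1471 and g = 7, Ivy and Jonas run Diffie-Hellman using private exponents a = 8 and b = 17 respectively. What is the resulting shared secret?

1369

Jonas sends B = g^b mod p = 7^17 mod 1471.
7^1 ≡ 7 (mod 1471)
7^2 = (7^1)^2 ≡ 7^2 = 49 ≡ 49 (mod 1471)
7^4 = (7^2)^2 ≡ 49^2 = 2401 ≡ 930 (mod 1471)
7^8 = (7^4)^2 ≡ 930^2 = 864900 ≡ 1423 (mod 1471)
7^16 = (7^8)^2 ≡ 1423^2 = 2024929 ≡ 833 (mod 1471)
7^17 = 7^16 · 7^1 ≡ 833 · 7 ≡ 1418 (mod 1471).
So B = 1418. Ivy then computes K = B^a mod p = 1418^8 mod 1471.
1418^1 ≡ 1418 (mod 1471)
1418^2 = (1418^1)^2 ≡ 1418^2 = 2010724 ≡ 1338 (mod 1471)
1418^4 = (1418^2)^2 ≡ 1338^2 = 1790244 ≡ 37 (mod 1471)
1418^8 = (1418^4)^2 ≡ 37^2 = 1369 ≡ 1369 (mod 1471)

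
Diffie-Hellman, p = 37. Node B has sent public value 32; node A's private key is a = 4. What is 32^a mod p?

33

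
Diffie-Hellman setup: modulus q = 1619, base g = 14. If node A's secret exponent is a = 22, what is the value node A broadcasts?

911

Public value = 14^22 mod 1619.
14^1 ≡ 14 (mod 1619)
14^2 = (14^1)^2 ≡ 14^2 = 196 ≡ 196 (mod 1619)
14^4 = (14^2)^2 ≡ 196^2 = 38416 ≡ 1179 (mod 1619)
14^8 = (14^4)^2 ≡ 1179^2 = 1390041 ≡ 939 (mod 1619)
14^16 = (14^8)^2 ≡ 939^2 = 881721 ≡ 985 (mod 1619)
14^22 = 14^16 · 14^4 · 14^2 ≡ 985 · 1179 · 196 ≡ 911 (mod 1619).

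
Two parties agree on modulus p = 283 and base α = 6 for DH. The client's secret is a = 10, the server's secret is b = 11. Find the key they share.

215

The client sends A = α^a mod p = 6^10 mod 283.
6^1 ≡ 6 (mod 283)
6^2 = (6^1)^2 ≡ 6^2 = 36 ≡ 36 (mod 283)
6^4 = (6^2)^2 ≡ 36^2 = 1296 ≡ 164 (mod 283)
6^8 = (6^4)^2 ≡ 164^2 = 26896 ≡ 11 (mod 283)
6^10 = 6^8 · 6^2 ≡ 11 · 36 ≡ 113 (mod 283).
So A = 113. The server then computes K = A^b mod p = 113^11 mod 283.
113^1 ≡ 113 (mod 283)
113^2 = (113^1)^2 ≡ 113^2 = 12769 ≡ 34 (mod 283)
113^4 = (113^2)^2 ≡ 34^2 = 1156 ≡ 24 (mod 283)
113^8 = (113^4)^2 ≡ 24^2 = 576 ≡ 10 (mod 283)
113^11 = 113^8 · 113^2 · 113^1 ≡ 10 · 34 · 113 ≡ 215 (mod 283).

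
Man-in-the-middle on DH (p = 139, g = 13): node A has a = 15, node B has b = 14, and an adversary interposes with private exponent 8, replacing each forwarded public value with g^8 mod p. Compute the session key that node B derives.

Node B receives an adversary's public value M = 13^8 mod 139 instead of the honest one.
13^1 ≡ 13 (mod 139)
13^2 = (13^1)^2 ≡ 13^2 = 169 ≡ 30 (mod 139)
13^4 = (13^2)^2 ≡ 30^2 = 900 ≡ 66 (mod 139)
13^8 = (13^4)^2 ≡ 66^2 = 4356 ≡ 47 (mod 139)
So M = 47. Node B computes K = M^14 mod 139.
47^1 ≡ 47 (mod 139)
47^2 = (47^1)^2 ≡ 47^2 = 2209 ≡ 124 (mod 139)
47^4 = (47^2)^2 ≡ 124^2 = 15376 ≡ 86 (mod 139)
47^8 = (47^4)^2 ≡ 86^2 = 7396 ≡ 29 (mod 139)
47^14 = 47^8 · 47^4 · 47^2 ≡ 29 · 86 · 124 ≡ 120 (mod 139).

120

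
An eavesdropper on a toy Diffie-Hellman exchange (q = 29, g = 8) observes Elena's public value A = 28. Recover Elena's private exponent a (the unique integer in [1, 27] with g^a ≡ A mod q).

Try successive powers of 8 modulo 29:
8^1 ≡ 8
8^2 ≡ 6
8^3 ≡ 19
8^4 ≡ 7
8^5 ≡ 27
8^6 ≡ 13
8^7 ≡ 17
8^8 ≡ 20
8^9 ≡ 15
8^10 ≡ 4
8^11 ≡ 3
8^12 ≡ 24
8^13 ≡ 18
8^14 ≡ 28
Found: a = 14.

14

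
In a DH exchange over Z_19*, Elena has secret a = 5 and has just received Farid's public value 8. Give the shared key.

12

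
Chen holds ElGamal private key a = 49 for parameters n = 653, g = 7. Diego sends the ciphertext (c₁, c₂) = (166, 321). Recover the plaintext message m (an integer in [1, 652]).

284

Shared mask s = c₁^a mod n = 166^49 mod 653.
166^1 ≡ 166 (mod 653)
166^2 = (166^1)^2 ≡ 166^2 = 27556 ≡ 130 (mod 653)
166^4 = (166^2)^2 ≡ 130^2 = 16900 ≡ 575 (mod 653)
166^8 = (166^4)^2 ≡ 575^2 = 330625 ≡ 207 (mod 653)
166^16 = (166^8)^2 ≡ 207^2 = 42849 ≡ 404 (mod 653)
166^32 = (166^16)^2 ≡ 404^2 = 163216 ≡ 619 (mod 653)
166^49 = 166^32 · 166^16 · 166^1 ≡ 619 · 404 · 166 ≡ 100 (mod 653).
So s = 100; s⁻¹ ≡ 542 (mod 653).
m = c₂ · s⁻¹ mod 653 = 321 · 542 mod 653 = 284.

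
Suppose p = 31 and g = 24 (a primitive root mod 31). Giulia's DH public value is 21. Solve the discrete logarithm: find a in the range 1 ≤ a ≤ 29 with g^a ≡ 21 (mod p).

Try successive powers of 24 modulo 31:
24^1 ≡ 24
24^2 ≡ 18
24^3 ≡ 29
24^4 ≡ 14
24^5 ≡ 26
24^6 ≡ 4
24^7 ≡ 3
24^8 ≡ 10
24^9 ≡ 23
24^10 ≡ 25
24^11 ≡ 11
24^12 ≡ 16
24^13 ≡ 12
24^14 ≡ 9
24^15 ≡ 30
24^16 ≡ 7
24^17 ≡ 13
24^18 ≡ 2
24^19 ≡ 17
24^20 ≡ 5
24^21 ≡ 27
24^22 ≡ 28
24^23 ≡ 21
Found: a = 23.

23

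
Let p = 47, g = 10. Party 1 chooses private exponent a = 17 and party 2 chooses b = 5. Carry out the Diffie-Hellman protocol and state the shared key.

23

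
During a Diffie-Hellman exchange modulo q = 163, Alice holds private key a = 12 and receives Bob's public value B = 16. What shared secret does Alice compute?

22

Shared key K = 16^12 mod 163.
16^1 ≡ 16 (mod 163)
16^2 = (16^1)^2 ≡ 16^2 = 256 ≡ 93 (mod 163)
16^4 = (16^2)^2 ≡ 93^2 = 8649 ≡ 10 (mod 163)
16^8 = (16^4)^2 ≡ 10^2 = 100 ≡ 100 (mod 163)
16^12 = 16^8 · 16^4 ≡ 100 · 10 ≡ 22 (mod 163).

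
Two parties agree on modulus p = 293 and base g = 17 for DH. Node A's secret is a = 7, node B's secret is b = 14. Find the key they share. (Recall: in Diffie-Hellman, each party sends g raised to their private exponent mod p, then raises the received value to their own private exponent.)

Node B sends B = g^b mod p = 17^14 mod 293.
17^1 ≡ 17 (mod 293)
17^2 = (17^1)^2 ≡ 17^2 = 289 ≡ 289 (mod 293)
17^4 = (17^2)^2 ≡ 289^2 = 83521 ≡ 16 (mod 293)
17^8 = (17^4)^2 ≡ 16^2 = 256 ≡ 256 (mod 293)
17^14 = 17^8 · 17^4 · 17^2 ≡ 256 · 16 · 289 ≡ 24 (mod 293).
So B = 24. Node A then computes K = B^a mod p = 24^7 mod 293.
24^1 ≡ 24 (mod 293)
24^2 = (24^1)^2 ≡ 24^2 = 576 ≡ 283 (mod 293)
24^4 = (24^2)^2 ≡ 283^2 = 80089 ≡ 100 (mod 293)
24^7 = 24^4 · 24^2 · 24^1 ≡ 100 · 283 · 24 ≡ 26 (mod 293).

26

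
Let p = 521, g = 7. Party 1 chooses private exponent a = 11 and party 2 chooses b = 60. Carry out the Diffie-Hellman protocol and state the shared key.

Party 2 sends B = g^b mod p = 7^60 mod 521.
7^1 ≡ 7 (mod 521)
7^2 = (7^1)^2 ≡ 7^2 = 49 ≡ 49 (mod 521)
7^4 = (7^2)^2 ≡ 49^2 = 2401 ≡ 317 (mod 521)
7^8 = (7^4)^2 ≡ 317^2 = 100489 ≡ 457 (mod 521)
7^16 = (7^8)^2 ≡ 457^2 = 208849 ≡ 449 (mod 521)
7^32 = (7^16)^2 ≡ 449^2 = 201601 ≡ 495 (mod 521)
7^60 = 7^32 · 7^16 · 7^8 · 7^4 ≡ 495 · 449 · 457 · 317 ≡ 201 (mod 521).
So B = 201. Party 1 then computes K = B^a mod p = 201^11 mod 521.
201^1 ≡ 201 (mod 521)
201^2 = (201^1)^2 ≡ 201^2 = 40401 ≡ 284 (mod 521)
201^4 = (201^2)^2 ≡ 284^2 = 80656 ≡ 422 (mod 521)
201^8 = (201^4)^2 ≡ 422^2 = 178084 ≡ 423 (mod 521)
201^11 = 201^8 · 201^2 · 201^1 ≡ 423 · 284 · 201 ≡ 266 (mod 521).

266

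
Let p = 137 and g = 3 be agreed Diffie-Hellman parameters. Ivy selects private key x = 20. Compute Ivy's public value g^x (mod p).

4

Public value = 3^20 (mod 137).
3^1 ≡ 3 (mod 137)
3^2 = (3^1)^2 ≡ 3^2 = 9 ≡ 9 (mod 137)
3^4 = (3^2)^2 ≡ 9^2 = 81 ≡ 81 (mod 137)
3^8 = (3^4)^2 ≡ 81^2 = 6561 ≡ 122 (mod 137)
3^16 = (3^8)^2 ≡ 122^2 = 14884 ≡ 88 (mod 137)
3^20 = 3^16 · 3^4 ≡ 88 · 81 ≡ 4 (mod 137).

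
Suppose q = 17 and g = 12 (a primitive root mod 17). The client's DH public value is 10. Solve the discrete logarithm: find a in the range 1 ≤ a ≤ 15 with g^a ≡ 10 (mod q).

15

Try successive powers of 12 modulo 17:
12^1 ≡ 12
12^2 ≡ 8
12^3 ≡ 11
12^4 ≡ 13
12^5 ≡ 3
12^6 ≡ 2
12^7 ≡ 7
12^8 ≡ 16
12^9 ≡ 5
12^10 ≡ 9
12^11 ≡ 6
12^12 ≡ 4
12^13 ≡ 14
12^14 ≡ 15
12^15 ≡ 10
Found: a = 15.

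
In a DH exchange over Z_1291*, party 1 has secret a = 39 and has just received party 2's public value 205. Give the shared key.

Shared key K = 205^39 mod 1291.
205^1 ≡ 205 (mod 1291)
205^2 = (205^1)^2 ≡ 205^2 = 42025 ≡ 713 (mod 1291)
205^4 = (205^2)^2 ≡ 713^2 = 508369 ≡ 1006 (mod 1291)
205^8 = (205^4)^2 ≡ 1006^2 = 1012036 ≡ 1183 (mod 1291)
205^16 = (205^8)^2 ≡ 1183^2 = 1399489 ≡ 45 (mod 1291)
205^32 = (205^16)^2 ≡ 45^2 = 2025 ≡ 734 (mod 1291)
205^39 = 205^32 · 205^4 · 205^2 · 205^1 ≡ 734 · 1006 · 713 · 205 ≡ 665 (mod 1291).

665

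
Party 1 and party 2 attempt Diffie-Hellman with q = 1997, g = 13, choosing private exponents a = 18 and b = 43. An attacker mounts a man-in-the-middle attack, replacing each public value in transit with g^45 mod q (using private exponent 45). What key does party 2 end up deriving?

Party 2 receives an attacker's public value M = 13^45 mod 1997 instead of the honest one.
13^1 ≡ 13 (mod 1997)
13^2 = (13^1)^2 ≡ 13^2 = 169 ≡ 169 (mod 1997)
13^4 = (13^2)^2 ≡ 169^2 = 28561 ≡ 603 (mod 1997)
13^8 = (13^4)^2 ≡ 603^2 = 363609 ≡ 155 (mod 1997)
13^16 = (13^8)^2 ≡ 155^2 = 24025 ≡ 61 (mod 1997)
13^32 = (13^16)^2 ≡ 61^2 = 3721 ≡ 1724 (mod 1997)
13^45 = 13^32 · 13^8 · 13^4 · 13^1 ≡ 1724 · 155 · 603 · 13 ≡ 406 (mod 1997).
So M = 406. Party 2 computes K = M^43 mod 1997.
406^1 ≡ 406 (mod 1997)
406^2 = (406^1)^2 ≡ 406^2 = 164836 ≡ 1082 (mod 1997)
406^4 = (406^2)^2 ≡ 1082^2 = 1170724 ≡ 482 (mod 1997)
406^8 = (406^4)^2 ≡ 482^2 = 232324 ≡ 672 (mod 1997)
406^16 = (406^8)^2 ≡ 672^2 = 451584 ≡ 262 (mod 1997)
406^32 = (406^16)^2 ≡ 262^2 = 68644 ≡ 746 (mod 1997)
406^43 = 406^32 · 406^8 · 406^2 · 406^1 ≡ 746 · 672 · 1082 · 406 ≡ 874 (mod 1997).

874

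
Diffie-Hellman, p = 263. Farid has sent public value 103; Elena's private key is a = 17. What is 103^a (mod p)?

34

Shared key K = 103^17 mod 263.
103^1 ≡ 103 (mod 263)
103^2 = (103^1)^2 ≡ 103^2 = 10609 ≡ 89 (mod 263)
103^4 = (103^2)^2 ≡ 89^2 = 7921 ≡ 31 (mod 263)
103^8 = (103^4)^2 ≡ 31^2 = 961 ≡ 172 (mod 263)
103^16 = (103^8)^2 ≡ 172^2 = 29584 ≡ 128 (mod 263)
103^17 = 103^16 · 103^1 ≡ 128 · 103 ≡ 34 (mod 263).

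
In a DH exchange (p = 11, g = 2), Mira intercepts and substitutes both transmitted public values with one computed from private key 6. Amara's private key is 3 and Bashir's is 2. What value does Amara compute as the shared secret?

3

Amara receives Mira's public value M = 2^6 mod 11 instead of the honest one.
2^1 ≡ 2 (mod 11)
2^2 = (2^1)^2 ≡ 2^2 = 4 ≡ 4 (mod 11)
2^4 = (2^2)^2 ≡ 4^2 = 16 ≡ 5 (mod 11)
2^6 = 2^4 · 2^2 ≡ 5 · 4 ≡ 9 (mod 11).
So M = 9. Amara computes K = M^3 mod 11.
9^1 ≡ 9 (mod 11)
9^2 = (9^1)^2 ≡ 9^2 = 81 ≡ 4 (mod 11)
9^3 = 9^2 · 9^1 ≡ 4 · 9 ≡ 3 (mod 11).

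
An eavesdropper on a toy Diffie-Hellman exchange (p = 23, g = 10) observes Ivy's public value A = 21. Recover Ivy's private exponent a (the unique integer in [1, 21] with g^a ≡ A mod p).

Try successive powers of 10 modulo 23:
10^1 ≡ 10
10^2 ≡ 8
10^3 ≡ 11
10^4 ≡ 18
10^5 ≡ 19
10^6 ≡ 6
10^7 ≡ 14
10^8 ≡ 2
10^9 ≡ 20
10^10 ≡ 16
10^11 ≡ 22
10^12 ≡ 13
10^13 ≡ 15
10^14 ≡ 12
10^15 ≡ 5
10^16 ≡ 4
10^17 ≡ 17
10^18 ≡ 9
10^19 ≡ 21
Found: a = 19.

19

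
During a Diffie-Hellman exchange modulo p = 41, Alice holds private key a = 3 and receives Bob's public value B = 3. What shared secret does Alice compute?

Shared key K = 3^3 mod 41.
3^1 ≡ 3 (mod 41)
3^2 = (3^1)^2 ≡ 3^2 = 9 ≡ 9 (mod 41)
3^3 = 3^2 · 3^1 ≡ 9 · 3 ≡ 27 (mod 41).

27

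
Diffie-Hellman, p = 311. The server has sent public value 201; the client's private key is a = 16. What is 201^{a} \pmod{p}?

Shared key K = 201^16 mod 311.
201^1 ≡ 201 (mod 311)
201^2 = (201^1)^2 ≡ 201^2 = 40401 ≡ 282 (mod 311)
201^4 = (201^2)^2 ≡ 282^2 = 79524 ≡ 219 (mod 311)
201^8 = (201^4)^2 ≡ 219^2 = 47961 ≡ 67 (mod 311)
201^16 = (201^8)^2 ≡ 67^2 = 4489 ≡ 135 (mod 311)

135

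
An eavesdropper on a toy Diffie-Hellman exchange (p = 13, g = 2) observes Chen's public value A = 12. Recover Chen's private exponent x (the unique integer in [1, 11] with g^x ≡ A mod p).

Try successive powers of 2 modulo 13:
2^1 ≡ 2
2^2 ≡ 4
2^3 ≡ 8
2^4 ≡ 3
2^5 ≡ 6
2^6 ≡ 12
Found: x = 6.

6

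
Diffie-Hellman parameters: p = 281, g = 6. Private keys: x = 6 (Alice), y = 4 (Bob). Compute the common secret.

165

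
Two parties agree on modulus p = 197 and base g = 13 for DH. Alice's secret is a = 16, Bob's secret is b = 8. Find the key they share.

61

Alice sends A = g^a mod p = 13^16 mod 197.
13^1 ≡ 13 (mod 197)
13^2 = (13^1)^2 ≡ 13^2 = 169 ≡ 169 (mod 197)
13^4 = (13^2)^2 ≡ 169^2 = 28561 ≡ 193 (mod 197)
13^8 = (13^4)^2 ≡ 193^2 = 37249 ≡ 16 (mod 197)
13^16 = (13^8)^2 ≡ 16^2 = 256 ≡ 59 (mod 197)
So A = 59. Bob then computes K = A^b mod p = 59^8 mod 197.
59^1 ≡ 59 (mod 197)
59^2 = (59^1)^2 ≡ 59^2 = 3481 ≡ 132 (mod 197)
59^4 = (59^2)^2 ≡ 132^2 = 17424 ≡ 88 (mod 197)
59^8 = (59^4)^2 ≡ 88^2 = 7744 ≡ 61 (mod 197)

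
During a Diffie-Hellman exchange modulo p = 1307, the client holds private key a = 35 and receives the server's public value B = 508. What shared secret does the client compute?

Shared key K = 508^35 mod 1307.
508^1 ≡ 508 (mod 1307)
508^2 = (508^1)^2 ≡ 508^2 = 258064 ≡ 585 (mod 1307)
508^4 = (508^2)^2 ≡ 585^2 = 342225 ≡ 1098 (mod 1307)
508^8 = (508^4)^2 ≡ 1098^2 = 1205604 ≡ 550 (mod 1307)
508^16 = (508^8)^2 ≡ 550^2 = 302500 ≡ 583 (mod 1307)
508^32 = (508^16)^2 ≡ 583^2 = 339889 ≡ 69 (mod 1307)
508^35 = 508^32 · 508^2 · 508^1 ≡ 69 · 585 · 508 ≡ 1204 (mod 1307).

1204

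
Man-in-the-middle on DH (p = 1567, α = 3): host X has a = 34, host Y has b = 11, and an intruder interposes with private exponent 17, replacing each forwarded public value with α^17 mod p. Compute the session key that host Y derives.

40

Host Y receives an intruder's public value M = 3^17 mod 1567 instead of the honest one.
3^1 ≡ 3 (mod 1567)
3^2 = (3^1)^2 ≡ 3^2 = 9 ≡ 9 (mod 1567)
3^4 = (3^2)^2 ≡ 9^2 = 81 ≡ 81 (mod 1567)
3^8 = (3^4)^2 ≡ 81^2 = 6561 ≡ 293 (mod 1567)
3^16 = (3^8)^2 ≡ 293^2 = 85849 ≡ 1231 (mod 1567)
3^17 = 3^16 · 3^1 ≡ 1231 · 3 ≡ 559 (mod 1567).
So M = 559. Host Y computes K = M^11 mod 1567.
559^1 ≡ 559 (mod 1567)
559^2 = (559^1)^2 ≡ 559^2 = 312481 ≡ 648 (mod 1567)
559^4 = (559^2)^2 ≡ 648^2 = 419904 ≡ 1515 (mod 1567)
559^8 = (559^4)^2 ≡ 1515^2 = 2295225 ≡ 1137 (mod 1567)
559^11 = 559^8 · 559^2 · 559^1 ≡ 1137 · 648 · 559 ≡ 40 (mod 1567).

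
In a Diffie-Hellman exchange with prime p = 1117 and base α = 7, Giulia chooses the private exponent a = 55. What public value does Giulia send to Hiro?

Public value = 7^55 mod 1117.
7^1 ≡ 7 (mod 1117)
7^2 = (7^1)^2 ≡ 7^2 = 49 ≡ 49 (mod 1117)
7^4 = (7^2)^2 ≡ 49^2 = 2401 ≡ 167 (mod 1117)
7^8 = (7^4)^2 ≡ 167^2 = 27889 ≡ 1081 (mod 1117)
7^16 = (7^8)^2 ≡ 1081^2 = 1168561 ≡ 179 (mod 1117)
7^32 = (7^16)^2 ≡ 179^2 = 32041 ≡ 765 (mod 1117)
7^55 = 7^32 · 7^16 · 7^4 · 7^2 · 7^1 ≡ 765 · 179 · 167 · 49 · 7 ≡ 909 (mod 1117).

909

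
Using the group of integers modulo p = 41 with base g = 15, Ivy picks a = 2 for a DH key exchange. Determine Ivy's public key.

Public value = 15^2 mod 41.
15^1 ≡ 15 (mod 41)
15^2 = (15^1)^2 ≡ 15^2 = 225 ≡ 20 (mod 41)

20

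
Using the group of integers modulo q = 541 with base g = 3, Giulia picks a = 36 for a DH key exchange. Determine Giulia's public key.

198

Public value = 3^36 (mod 541).
3^1 ≡ 3 (mod 541)
3^2 = (3^1)^2 ≡ 3^2 = 9 ≡ 9 (mod 541)
3^4 = (3^2)^2 ≡ 9^2 = 81 ≡ 81 (mod 541)
3^8 = (3^4)^2 ≡ 81^2 = 6561 ≡ 69 (mod 541)
3^16 = (3^8)^2 ≡ 69^2 = 4761 ≡ 433 (mod 541)
3^32 = (3^16)^2 ≡ 433^2 = 187489 ≡ 303 (mod 541)
3^36 = 3^32 · 3^4 ≡ 303 · 81 ≡ 198 (mod 541).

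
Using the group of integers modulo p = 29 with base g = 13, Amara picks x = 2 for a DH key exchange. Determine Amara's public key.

Public value = 13^2 mod 29.
13^1 ≡ 13 (mod 29)
13^2 = (13^1)^2 ≡ 13^2 = 169 ≡ 24 (mod 29)

24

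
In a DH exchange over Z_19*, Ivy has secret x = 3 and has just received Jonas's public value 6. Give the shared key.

7

Shared key K = 6^3 mod 19.
6^1 ≡ 6 (mod 19)
6^2 = (6^1)^2 ≡ 6^2 = 36 ≡ 17 (mod 19)
6^3 = 6^2 · 6^1 ≡ 17 · 6 ≡ 7 (mod 19).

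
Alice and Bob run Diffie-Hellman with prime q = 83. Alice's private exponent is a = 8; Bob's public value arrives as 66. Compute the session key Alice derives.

Shared key K = 66^8 mod 83.
66^1 ≡ 66 (mod 83)
66^2 = (66^1)^2 ≡ 66^2 = 4356 ≡ 40 (mod 83)
66^4 = (66^2)^2 ≡ 40^2 = 1600 ≡ 23 (mod 83)
66^8 = (66^4)^2 ≡ 23^2 = 529 ≡ 31 (mod 83)

31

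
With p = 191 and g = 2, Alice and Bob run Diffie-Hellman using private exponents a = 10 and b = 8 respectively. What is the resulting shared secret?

25

Alice sends A = g^a mod p = 2^10 mod 191.
2^1 ≡ 2 (mod 191)
2^2 = (2^1)^2 ≡ 2^2 = 4 ≡ 4 (mod 191)
2^4 = (2^2)^2 ≡ 4^2 = 16 ≡ 16 (mod 191)
2^8 = (2^4)^2 ≡ 16^2 = 256 ≡ 65 (mod 191)
2^10 = 2^8 · 2^2 ≡ 65 · 4 ≡ 69 (mod 191).
So A = 69. Bob then computes K = A^b mod p = 69^8 mod 191.
69^1 ≡ 69 (mod 191)
69^2 = (69^1)^2 ≡ 69^2 = 4761 ≡ 177 (mod 191)
69^4 = (69^2)^2 ≡ 177^2 = 31329 ≡ 5 (mod 191)
69^8 = (69^4)^2 ≡ 5^2 = 25 ≡ 25 (mod 191)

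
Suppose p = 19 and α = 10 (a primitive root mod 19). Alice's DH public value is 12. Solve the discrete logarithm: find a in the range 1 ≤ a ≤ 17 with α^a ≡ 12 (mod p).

3

Try successive powers of 10 modulo 19:
10^1 ≡ 10
10^2 ≡ 5
10^3 ≡ 12
Found: a = 3.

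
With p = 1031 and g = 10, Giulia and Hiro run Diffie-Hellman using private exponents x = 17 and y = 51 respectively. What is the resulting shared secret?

585

Giulia sends A = g^x mod p = 10^17 mod 1031.
10^1 ≡ 10 (mod 1031)
10^2 = (10^1)^2 ≡ 10^2 = 100 ≡ 100 (mod 1031)
10^4 = (10^2)^2 ≡ 100^2 = 10000 ≡ 721 (mod 1031)
10^8 = (10^4)^2 ≡ 721^2 = 519841 ≡ 217 (mod 1031)
10^16 = (10^8)^2 ≡ 217^2 = 47089 ≡ 694 (mod 1031)
10^17 = 10^16 · 10^1 ≡ 694 · 10 ≡ 754 (mod 1031).
So A = 754. Hiro then computes K = A^y mod p = 754^51 mod 1031.
754^1 ≡ 754 (mod 1031)
754^2 = (754^1)^2 ≡ 754^2 = 568516 ≡ 435 (mod 1031)
754^4 = (754^2)^2 ≡ 435^2 = 189225 ≡ 552 (mod 1031)
754^8 = (754^4)^2 ≡ 552^2 = 304704 ≡ 559 (mod 1031)
754^16 = (754^8)^2 ≡ 559^2 = 312481 ≡ 88 (mod 1031)
754^32 = (754^16)^2 ≡ 88^2 = 7744 ≡ 527 (mod 1031)
754^51 = 754^32 · 754^16 · 754^2 · 754^1 ≡ 527 · 88 · 435 · 754 ≡ 585 (mod 1031).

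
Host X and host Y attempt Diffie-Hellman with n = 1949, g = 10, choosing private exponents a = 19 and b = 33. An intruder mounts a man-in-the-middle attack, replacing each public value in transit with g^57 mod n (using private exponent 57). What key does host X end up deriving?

1158

Host X receives an intruder's public value M = 10^57 mod 1949 instead of the honest one.
10^1 ≡ 10 (mod 1949)
10^2 = (10^1)^2 ≡ 10^2 = 100 ≡ 100 (mod 1949)
10^4 = (10^2)^2 ≡ 100^2 = 10000 ≡ 255 (mod 1949)
10^8 = (10^4)^2 ≡ 255^2 = 65025 ≡ 708 (mod 1949)
10^16 = (10^8)^2 ≡ 708^2 = 501264 ≡ 371 (mod 1949)
10^32 = (10^16)^2 ≡ 371^2 = 137641 ≡ 1211 (mod 1949)
10^57 = 10^32 · 10^16 · 10^8 · 10^1 ≡ 1211 · 371 · 708 · 10 ≡ 1152 (mod 1949).
So M = 1152. Host X computes K = M^19 mod 1949.
1152^1 ≡ 1152 (mod 1949)
1152^2 = (1152^1)^2 ≡ 1152^2 = 1327104 ≡ 1784 (mod 1949)
1152^4 = (1152^2)^2 ≡ 1784^2 = 3182656 ≡ 1888 (mod 1949)
1152^8 = (1152^4)^2 ≡ 1888^2 = 3564544 ≡ 1772 (mod 1949)
1152^16 = (1152^8)^2 ≡ 1772^2 = 3139984 ≡ 145 (mod 1949)
1152^19 = 1152^16 · 1152^2 · 1152^1 ≡ 145 · 1784 · 1152 ≡ 1158 (mod 1949).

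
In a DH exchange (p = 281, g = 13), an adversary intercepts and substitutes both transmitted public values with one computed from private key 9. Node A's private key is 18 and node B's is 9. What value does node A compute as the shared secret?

Node A receives an adversary's public value M = 13^9 mod 281 instead of the honest one.
13^1 ≡ 13 (mod 281)
13^2 = (13^1)^2 ≡ 13^2 = 169 ≡ 169 (mod 281)
13^4 = (13^2)^2 ≡ 169^2 = 28561 ≡ 180 (mod 281)
13^8 = (13^4)^2 ≡ 180^2 = 32400 ≡ 85 (mod 281)
13^9 = 13^8 · 13^1 ≡ 85 · 13 ≡ 262 (mod 281).
So M = 262. Node A computes K = M^18 mod 281.
262^1 ≡ 262 (mod 281)
262^2 = (262^1)^2 ≡ 262^2 = 68644 ≡ 80 (mod 281)
262^4 = (262^2)^2 ≡ 80^2 = 6400 ≡ 218 (mod 281)
262^8 = (262^4)^2 ≡ 218^2 = 47524 ≡ 35 (mod 281)
262^16 = (262^8)^2 ≡ 35^2 = 1225 ≡ 101 (mod 281)
262^18 = 262^16 · 262^2 ≡ 101 · 80 ≡ 212 (mod 281).

212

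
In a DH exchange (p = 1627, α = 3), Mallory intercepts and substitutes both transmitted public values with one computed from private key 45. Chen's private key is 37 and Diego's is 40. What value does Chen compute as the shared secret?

Chen receives Mallory's public value M = 3^45 mod 1627 instead of the honest one.
3^1 ≡ 3 (mod 1627)
3^2 = (3^1)^2 ≡ 3^2 = 9 ≡ 9 (mod 1627)
3^4 = (3^2)^2 ≡ 9^2 = 81 ≡ 81 (mod 1627)
3^8 = (3^4)^2 ≡ 81^2 = 6561 ≡ 53 (mod 1627)
3^16 = (3^8)^2 ≡ 53^2 = 2809 ≡ 1182 (mod 1627)
3^32 = (3^16)^2 ≡ 1182^2 = 1397124 ≡ 1158 (mod 1627)
3^45 = 3^32 · 3^8 · 3^4 · 3^1 ≡ 1158 · 53 · 81 · 3 ≡ 800 (mod 1627).
So M = 800. Chen computes K = M^37 mod 1627.
800^1 ≡ 800 (mod 1627)
800^2 = (800^1)^2 ≡ 800^2 = 640000 ≡ 589 (mod 1627)
800^4 = (800^2)^2 ≡ 589^2 = 346921 ≡ 370 (mod 1627)
800^8 = (800^4)^2 ≡ 370^2 = 136900 ≡ 232 (mod 1627)
800^16 = (800^8)^2 ≡ 232^2 = 53824 ≡ 133 (mod 1627)
800^32 = (800^16)^2 ≡ 133^2 = 17689 ≡ 1419 (mod 1627)
800^37 = 800^32 · 800^4 · 800^1 ≡ 1419 · 370 · 800 ≡ 934 (mod 1627).

934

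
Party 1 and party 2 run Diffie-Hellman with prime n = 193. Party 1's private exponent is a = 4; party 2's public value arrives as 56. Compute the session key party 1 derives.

Shared key K = 56^4 mod 193.
56^1 ≡ 56 (mod 193)
56^2 = (56^1)^2 ≡ 56^2 = 3136 ≡ 48 (mod 193)
56^4 = (56^2)^2 ≡ 48^2 = 2304 ≡ 181 (mod 193)

181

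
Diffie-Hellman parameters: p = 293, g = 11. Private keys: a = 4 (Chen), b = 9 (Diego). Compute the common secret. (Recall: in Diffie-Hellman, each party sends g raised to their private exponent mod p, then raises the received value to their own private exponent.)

226

Diego sends B = g^b mod p = 11^9 mod 293.
11^1 ≡ 11 (mod 293)
11^2 = (11^1)^2 ≡ 11^2 = 121 ≡ 121 (mod 293)
11^4 = (11^2)^2 ≡ 121^2 = 14641 ≡ 284 (mod 293)
11^8 = (11^4)^2 ≡ 284^2 = 80656 ≡ 81 (mod 293)
11^9 = 11^8 · 11^1 ≡ 81 · 11 ≡ 12 (mod 293).
So B = 12. Chen then computes K = B^a mod p = 12^4 mod 293.
12^1 ≡ 12 (mod 293)
12^2 = (12^1)^2 ≡ 12^2 = 144 ≡ 144 (mod 293)
12^4 = (12^2)^2 ≡ 144^2 = 20736 ≡ 226 (mod 293)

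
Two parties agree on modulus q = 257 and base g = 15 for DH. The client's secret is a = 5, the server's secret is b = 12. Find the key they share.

The server sends B = g^b mod q = 15^12 mod 257.
15^1 ≡ 15 (mod 257)
15^2 = (15^1)^2 ≡ 15^2 = 225 ≡ 225 (mod 257)
15^4 = (15^2)^2 ≡ 225^2 = 50625 ≡ 253 (mod 257)
15^8 = (15^4)^2 ≡ 253^2 = 64009 ≡ 16 (mod 257)
15^12 = 15^8 · 15^4 ≡ 16 · 253 ≡ 193 (mod 257).
So B = 193. The client then computes K = B^a mod q = 193^5 mod 257.
193^1 ≡ 193 (mod 257)
193^2 = (193^1)^2 ≡ 193^2 = 37249 ≡ 241 (mod 257)
193^4 = (193^2)^2 ≡ 241^2 = 58081 ≡ 256 (mod 257)
193^5 = 193^4 · 193^1 ≡ 256 · 193 ≡ 64 (mod 257).

64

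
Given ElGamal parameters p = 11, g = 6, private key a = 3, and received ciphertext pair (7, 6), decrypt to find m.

3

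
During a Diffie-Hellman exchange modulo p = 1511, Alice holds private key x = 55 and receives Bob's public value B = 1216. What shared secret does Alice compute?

1396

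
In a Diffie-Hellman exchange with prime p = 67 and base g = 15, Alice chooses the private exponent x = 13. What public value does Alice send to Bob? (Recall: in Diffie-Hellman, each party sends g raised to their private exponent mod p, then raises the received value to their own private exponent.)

24

Public value = 15^13 (mod 67).
15^1 ≡ 15 (mod 67)
15^2 = (15^1)^2 ≡ 15^2 = 225 ≡ 24 (mod 67)
15^4 = (15^2)^2 ≡ 24^2 = 576 ≡ 40 (mod 67)
15^8 = (15^4)^2 ≡ 40^2 = 1600 ≡ 59 (mod 67)
15^13 = 15^8 · 15^4 · 15^1 ≡ 59 · 40 · 15 ≡ 24 (mod 67).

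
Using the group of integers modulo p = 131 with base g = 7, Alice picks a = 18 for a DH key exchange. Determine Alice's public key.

Public value = 7^18 (mod 131).
7^1 ≡ 7 (mod 131)
7^2 = (7^1)^2 ≡ 7^2 = 49 ≡ 49 (mod 131)
7^4 = (7^2)^2 ≡ 49^2 = 2401 ≡ 43 (mod 131)
7^8 = (7^4)^2 ≡ 43^2 = 1849 ≡ 15 (mod 131)
7^16 = (7^8)^2 ≡ 15^2 = 225 ≡ 94 (mod 131)
7^18 = 7^16 · 7^2 ≡ 94 · 49 ≡ 21 (mod 131).

21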